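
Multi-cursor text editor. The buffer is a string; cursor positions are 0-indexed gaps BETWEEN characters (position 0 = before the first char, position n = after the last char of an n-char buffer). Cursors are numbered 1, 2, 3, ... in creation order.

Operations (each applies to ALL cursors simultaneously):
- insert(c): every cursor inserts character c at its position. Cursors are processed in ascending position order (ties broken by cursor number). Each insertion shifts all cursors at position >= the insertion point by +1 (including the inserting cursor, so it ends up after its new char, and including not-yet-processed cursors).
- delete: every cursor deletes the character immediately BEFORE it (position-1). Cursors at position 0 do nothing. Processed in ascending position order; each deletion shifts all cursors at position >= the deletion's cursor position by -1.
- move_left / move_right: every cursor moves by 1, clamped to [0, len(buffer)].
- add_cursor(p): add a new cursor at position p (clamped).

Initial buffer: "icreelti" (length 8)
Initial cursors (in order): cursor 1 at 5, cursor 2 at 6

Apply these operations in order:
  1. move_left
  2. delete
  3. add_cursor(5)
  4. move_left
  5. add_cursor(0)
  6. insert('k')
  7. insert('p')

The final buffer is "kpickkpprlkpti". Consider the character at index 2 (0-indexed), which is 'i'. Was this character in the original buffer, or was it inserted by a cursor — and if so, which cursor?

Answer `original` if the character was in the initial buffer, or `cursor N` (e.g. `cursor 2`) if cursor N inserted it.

After op 1 (move_left): buffer="icreelti" (len 8), cursors c1@4 c2@5, authorship ........
After op 2 (delete): buffer="icrlti" (len 6), cursors c1@3 c2@3, authorship ......
After op 3 (add_cursor(5)): buffer="icrlti" (len 6), cursors c1@3 c2@3 c3@5, authorship ......
After op 4 (move_left): buffer="icrlti" (len 6), cursors c1@2 c2@2 c3@4, authorship ......
After op 5 (add_cursor(0)): buffer="icrlti" (len 6), cursors c4@0 c1@2 c2@2 c3@4, authorship ......
After op 6 (insert('k')): buffer="kickkrlkti" (len 10), cursors c4@1 c1@5 c2@5 c3@8, authorship 4..12..3..
After op 7 (insert('p')): buffer="kpickkpprlkpti" (len 14), cursors c4@2 c1@8 c2@8 c3@12, authorship 44..1212..33..
Authorship (.=original, N=cursor N): 4 4 . . 1 2 1 2 . . 3 3 . .
Index 2: author = original

Answer: original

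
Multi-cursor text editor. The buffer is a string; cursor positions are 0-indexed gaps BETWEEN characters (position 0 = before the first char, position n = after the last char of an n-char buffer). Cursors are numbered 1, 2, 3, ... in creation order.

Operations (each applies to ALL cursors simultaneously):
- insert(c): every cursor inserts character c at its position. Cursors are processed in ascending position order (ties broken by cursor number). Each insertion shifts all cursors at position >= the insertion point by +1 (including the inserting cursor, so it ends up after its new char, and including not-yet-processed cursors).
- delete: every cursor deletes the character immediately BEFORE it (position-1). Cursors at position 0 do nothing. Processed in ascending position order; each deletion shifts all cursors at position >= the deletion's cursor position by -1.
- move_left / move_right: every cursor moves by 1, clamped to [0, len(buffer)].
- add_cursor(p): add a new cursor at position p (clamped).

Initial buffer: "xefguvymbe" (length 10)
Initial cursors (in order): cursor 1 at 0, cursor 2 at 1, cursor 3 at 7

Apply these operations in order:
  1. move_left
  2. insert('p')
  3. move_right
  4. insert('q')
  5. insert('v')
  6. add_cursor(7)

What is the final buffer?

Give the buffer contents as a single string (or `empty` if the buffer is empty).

After op 1 (move_left): buffer="xefguvymbe" (len 10), cursors c1@0 c2@0 c3@6, authorship ..........
After op 2 (insert('p')): buffer="ppxefguvpymbe" (len 13), cursors c1@2 c2@2 c3@9, authorship 12......3....
After op 3 (move_right): buffer="ppxefguvpymbe" (len 13), cursors c1@3 c2@3 c3@10, authorship 12......3....
After op 4 (insert('q')): buffer="ppxqqefguvpyqmbe" (len 16), cursors c1@5 c2@5 c3@13, authorship 12.12.....3.3...
After op 5 (insert('v')): buffer="ppxqqvvefguvpyqvmbe" (len 19), cursors c1@7 c2@7 c3@16, authorship 12.1212.....3.33...
After op 6 (add_cursor(7)): buffer="ppxqqvvefguvpyqvmbe" (len 19), cursors c1@7 c2@7 c4@7 c3@16, authorship 12.1212.....3.33...

Answer: ppxqqvvefguvpyqvmbe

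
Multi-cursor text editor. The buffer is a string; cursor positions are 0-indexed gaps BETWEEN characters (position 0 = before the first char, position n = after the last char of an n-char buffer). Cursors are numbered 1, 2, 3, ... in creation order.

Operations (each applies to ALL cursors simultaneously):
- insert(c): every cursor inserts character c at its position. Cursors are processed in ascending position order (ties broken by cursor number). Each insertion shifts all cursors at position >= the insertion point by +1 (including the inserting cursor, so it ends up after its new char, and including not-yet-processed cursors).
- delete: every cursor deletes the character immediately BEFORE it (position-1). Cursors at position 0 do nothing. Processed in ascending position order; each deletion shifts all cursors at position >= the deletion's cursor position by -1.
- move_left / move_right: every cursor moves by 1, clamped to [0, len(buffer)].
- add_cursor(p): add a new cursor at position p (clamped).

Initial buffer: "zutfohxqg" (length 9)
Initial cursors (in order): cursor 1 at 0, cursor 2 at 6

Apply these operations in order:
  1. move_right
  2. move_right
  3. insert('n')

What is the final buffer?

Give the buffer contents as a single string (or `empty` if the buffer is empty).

After op 1 (move_right): buffer="zutfohxqg" (len 9), cursors c1@1 c2@7, authorship .........
After op 2 (move_right): buffer="zutfohxqg" (len 9), cursors c1@2 c2@8, authorship .........
After op 3 (insert('n')): buffer="zuntfohxqng" (len 11), cursors c1@3 c2@10, authorship ..1......2.

Answer: zuntfohxqng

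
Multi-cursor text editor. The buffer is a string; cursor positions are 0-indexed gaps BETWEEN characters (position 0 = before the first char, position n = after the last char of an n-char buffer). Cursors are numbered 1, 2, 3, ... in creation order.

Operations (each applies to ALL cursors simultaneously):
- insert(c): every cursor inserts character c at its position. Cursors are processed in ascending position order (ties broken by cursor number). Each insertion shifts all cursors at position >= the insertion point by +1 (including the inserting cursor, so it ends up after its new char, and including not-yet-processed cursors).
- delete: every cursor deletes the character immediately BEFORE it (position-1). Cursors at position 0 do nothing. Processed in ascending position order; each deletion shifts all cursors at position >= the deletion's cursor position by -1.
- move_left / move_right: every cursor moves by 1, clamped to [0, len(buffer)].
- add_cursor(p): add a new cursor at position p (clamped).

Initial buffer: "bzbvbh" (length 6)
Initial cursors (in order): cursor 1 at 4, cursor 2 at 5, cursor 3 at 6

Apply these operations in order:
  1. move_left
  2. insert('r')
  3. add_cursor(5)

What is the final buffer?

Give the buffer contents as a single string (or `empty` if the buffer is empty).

Answer: bzbrvrbrh

Derivation:
After op 1 (move_left): buffer="bzbvbh" (len 6), cursors c1@3 c2@4 c3@5, authorship ......
After op 2 (insert('r')): buffer="bzbrvrbrh" (len 9), cursors c1@4 c2@6 c3@8, authorship ...1.2.3.
After op 3 (add_cursor(5)): buffer="bzbrvrbrh" (len 9), cursors c1@4 c4@5 c2@6 c3@8, authorship ...1.2.3.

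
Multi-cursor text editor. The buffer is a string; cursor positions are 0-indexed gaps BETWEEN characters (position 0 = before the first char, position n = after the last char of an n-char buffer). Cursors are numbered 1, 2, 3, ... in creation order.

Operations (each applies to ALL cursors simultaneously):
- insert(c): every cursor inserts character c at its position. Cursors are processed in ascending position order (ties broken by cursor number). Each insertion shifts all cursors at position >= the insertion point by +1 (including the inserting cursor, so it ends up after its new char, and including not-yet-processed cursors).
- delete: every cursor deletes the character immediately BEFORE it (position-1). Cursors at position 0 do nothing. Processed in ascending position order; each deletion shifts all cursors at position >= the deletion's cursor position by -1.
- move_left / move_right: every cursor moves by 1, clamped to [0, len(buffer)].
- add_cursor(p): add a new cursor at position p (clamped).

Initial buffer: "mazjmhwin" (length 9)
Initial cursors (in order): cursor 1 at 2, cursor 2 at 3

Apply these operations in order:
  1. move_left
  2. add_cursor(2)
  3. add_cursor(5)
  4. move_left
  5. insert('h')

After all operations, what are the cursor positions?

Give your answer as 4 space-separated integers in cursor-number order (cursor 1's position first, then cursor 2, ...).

Answer: 1 4 4 8

Derivation:
After op 1 (move_left): buffer="mazjmhwin" (len 9), cursors c1@1 c2@2, authorship .........
After op 2 (add_cursor(2)): buffer="mazjmhwin" (len 9), cursors c1@1 c2@2 c3@2, authorship .........
After op 3 (add_cursor(5)): buffer="mazjmhwin" (len 9), cursors c1@1 c2@2 c3@2 c4@5, authorship .........
After op 4 (move_left): buffer="mazjmhwin" (len 9), cursors c1@0 c2@1 c3@1 c4@4, authorship .........
After op 5 (insert('h')): buffer="hmhhazjhmhwin" (len 13), cursors c1@1 c2@4 c3@4 c4@8, authorship 1.23...4.....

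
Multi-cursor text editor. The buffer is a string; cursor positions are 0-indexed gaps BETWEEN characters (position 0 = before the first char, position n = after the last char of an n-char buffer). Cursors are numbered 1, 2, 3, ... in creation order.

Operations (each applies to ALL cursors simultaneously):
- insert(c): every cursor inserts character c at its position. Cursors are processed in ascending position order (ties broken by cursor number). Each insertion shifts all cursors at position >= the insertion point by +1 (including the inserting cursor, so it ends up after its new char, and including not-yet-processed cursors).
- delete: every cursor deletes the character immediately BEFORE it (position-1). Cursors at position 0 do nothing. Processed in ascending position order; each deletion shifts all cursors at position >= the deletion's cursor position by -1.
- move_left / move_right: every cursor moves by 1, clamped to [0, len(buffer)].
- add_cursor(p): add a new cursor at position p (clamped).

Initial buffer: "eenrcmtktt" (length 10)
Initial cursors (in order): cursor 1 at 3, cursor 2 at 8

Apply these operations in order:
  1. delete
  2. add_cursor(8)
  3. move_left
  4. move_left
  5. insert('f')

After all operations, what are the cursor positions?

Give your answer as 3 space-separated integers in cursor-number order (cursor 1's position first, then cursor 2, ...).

Answer: 1 6 9

Derivation:
After op 1 (delete): buffer="eercmttt" (len 8), cursors c1@2 c2@6, authorship ........
After op 2 (add_cursor(8)): buffer="eercmttt" (len 8), cursors c1@2 c2@6 c3@8, authorship ........
After op 3 (move_left): buffer="eercmttt" (len 8), cursors c1@1 c2@5 c3@7, authorship ........
After op 4 (move_left): buffer="eercmttt" (len 8), cursors c1@0 c2@4 c3@6, authorship ........
After op 5 (insert('f')): buffer="feercfmtftt" (len 11), cursors c1@1 c2@6 c3@9, authorship 1....2..3..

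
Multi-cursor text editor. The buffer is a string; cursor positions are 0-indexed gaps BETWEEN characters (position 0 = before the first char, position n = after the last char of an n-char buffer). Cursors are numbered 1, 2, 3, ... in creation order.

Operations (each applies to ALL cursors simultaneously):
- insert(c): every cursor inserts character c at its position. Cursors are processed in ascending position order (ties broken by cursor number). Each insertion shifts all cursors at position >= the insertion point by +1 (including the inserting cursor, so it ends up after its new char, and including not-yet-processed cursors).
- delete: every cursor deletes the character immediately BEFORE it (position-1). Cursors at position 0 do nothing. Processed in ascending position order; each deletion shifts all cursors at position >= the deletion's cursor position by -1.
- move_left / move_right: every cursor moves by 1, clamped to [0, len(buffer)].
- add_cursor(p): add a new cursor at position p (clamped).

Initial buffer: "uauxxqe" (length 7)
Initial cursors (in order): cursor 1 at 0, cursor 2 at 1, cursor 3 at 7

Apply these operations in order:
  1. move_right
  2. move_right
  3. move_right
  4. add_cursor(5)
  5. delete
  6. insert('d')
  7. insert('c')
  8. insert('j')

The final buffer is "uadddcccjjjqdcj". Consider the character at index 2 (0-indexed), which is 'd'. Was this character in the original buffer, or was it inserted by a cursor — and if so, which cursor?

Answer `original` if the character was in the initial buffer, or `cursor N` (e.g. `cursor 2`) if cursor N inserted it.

Answer: cursor 1

Derivation:
After op 1 (move_right): buffer="uauxxqe" (len 7), cursors c1@1 c2@2 c3@7, authorship .......
After op 2 (move_right): buffer="uauxxqe" (len 7), cursors c1@2 c2@3 c3@7, authorship .......
After op 3 (move_right): buffer="uauxxqe" (len 7), cursors c1@3 c2@4 c3@7, authorship .......
After op 4 (add_cursor(5)): buffer="uauxxqe" (len 7), cursors c1@3 c2@4 c4@5 c3@7, authorship .......
After op 5 (delete): buffer="uaq" (len 3), cursors c1@2 c2@2 c4@2 c3@3, authorship ...
After op 6 (insert('d')): buffer="uadddqd" (len 7), cursors c1@5 c2@5 c4@5 c3@7, authorship ..124.3
After op 7 (insert('c')): buffer="uadddcccqdc" (len 11), cursors c1@8 c2@8 c4@8 c3@11, authorship ..124124.33
After op 8 (insert('j')): buffer="uadddcccjjjqdcj" (len 15), cursors c1@11 c2@11 c4@11 c3@15, authorship ..124124124.333
Authorship (.=original, N=cursor N): . . 1 2 4 1 2 4 1 2 4 . 3 3 3
Index 2: author = 1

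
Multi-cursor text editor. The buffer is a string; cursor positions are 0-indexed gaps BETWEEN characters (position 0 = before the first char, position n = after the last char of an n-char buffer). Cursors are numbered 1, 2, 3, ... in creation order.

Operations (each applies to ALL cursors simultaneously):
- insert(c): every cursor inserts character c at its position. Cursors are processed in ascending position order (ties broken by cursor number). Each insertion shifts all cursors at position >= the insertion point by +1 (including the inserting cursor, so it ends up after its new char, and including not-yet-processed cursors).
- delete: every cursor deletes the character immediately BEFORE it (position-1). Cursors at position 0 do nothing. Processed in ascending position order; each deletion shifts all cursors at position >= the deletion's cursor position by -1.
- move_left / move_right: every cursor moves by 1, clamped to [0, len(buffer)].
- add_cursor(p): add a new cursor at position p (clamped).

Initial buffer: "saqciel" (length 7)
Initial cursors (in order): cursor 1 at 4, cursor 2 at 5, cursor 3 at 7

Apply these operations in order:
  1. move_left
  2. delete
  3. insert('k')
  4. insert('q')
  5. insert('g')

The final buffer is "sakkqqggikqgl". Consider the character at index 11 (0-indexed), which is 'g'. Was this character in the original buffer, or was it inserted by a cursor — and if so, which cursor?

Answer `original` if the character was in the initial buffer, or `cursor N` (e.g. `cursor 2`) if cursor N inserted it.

Answer: cursor 3

Derivation:
After op 1 (move_left): buffer="saqciel" (len 7), cursors c1@3 c2@4 c3@6, authorship .......
After op 2 (delete): buffer="sail" (len 4), cursors c1@2 c2@2 c3@3, authorship ....
After op 3 (insert('k')): buffer="sakkikl" (len 7), cursors c1@4 c2@4 c3@6, authorship ..12.3.
After op 4 (insert('q')): buffer="sakkqqikql" (len 10), cursors c1@6 c2@6 c3@9, authorship ..1212.33.
After op 5 (insert('g')): buffer="sakkqqggikqgl" (len 13), cursors c1@8 c2@8 c3@12, authorship ..121212.333.
Authorship (.=original, N=cursor N): . . 1 2 1 2 1 2 . 3 3 3 .
Index 11: author = 3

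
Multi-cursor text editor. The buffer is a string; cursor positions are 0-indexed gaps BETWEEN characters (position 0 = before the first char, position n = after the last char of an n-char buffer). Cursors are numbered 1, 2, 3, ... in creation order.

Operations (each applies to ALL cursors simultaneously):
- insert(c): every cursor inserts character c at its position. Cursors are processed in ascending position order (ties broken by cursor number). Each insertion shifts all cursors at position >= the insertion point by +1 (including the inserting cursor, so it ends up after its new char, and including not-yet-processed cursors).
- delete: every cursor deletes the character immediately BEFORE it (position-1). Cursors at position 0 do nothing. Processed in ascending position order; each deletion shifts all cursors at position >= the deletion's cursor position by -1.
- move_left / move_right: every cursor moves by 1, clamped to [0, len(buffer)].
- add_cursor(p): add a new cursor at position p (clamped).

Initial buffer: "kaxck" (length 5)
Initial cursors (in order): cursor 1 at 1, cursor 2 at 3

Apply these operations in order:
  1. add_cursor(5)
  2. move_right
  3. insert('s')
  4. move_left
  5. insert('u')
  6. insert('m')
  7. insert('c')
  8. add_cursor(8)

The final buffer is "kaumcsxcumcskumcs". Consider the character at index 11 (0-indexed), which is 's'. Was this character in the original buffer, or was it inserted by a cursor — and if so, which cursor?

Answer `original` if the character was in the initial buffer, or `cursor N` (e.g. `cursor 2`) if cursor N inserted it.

Answer: cursor 2

Derivation:
After op 1 (add_cursor(5)): buffer="kaxck" (len 5), cursors c1@1 c2@3 c3@5, authorship .....
After op 2 (move_right): buffer="kaxck" (len 5), cursors c1@2 c2@4 c3@5, authorship .....
After op 3 (insert('s')): buffer="kasxcsks" (len 8), cursors c1@3 c2@6 c3@8, authorship ..1..2.3
After op 4 (move_left): buffer="kasxcsks" (len 8), cursors c1@2 c2@5 c3@7, authorship ..1..2.3
After op 5 (insert('u')): buffer="kausxcuskus" (len 11), cursors c1@3 c2@7 c3@10, authorship ..11..22.33
After op 6 (insert('m')): buffer="kaumsxcumskums" (len 14), cursors c1@4 c2@9 c3@13, authorship ..111..222.333
After op 7 (insert('c')): buffer="kaumcsxcumcskumcs" (len 17), cursors c1@5 c2@11 c3@16, authorship ..1111..2222.3333
After op 8 (add_cursor(8)): buffer="kaumcsxcumcskumcs" (len 17), cursors c1@5 c4@8 c2@11 c3@16, authorship ..1111..2222.3333
Authorship (.=original, N=cursor N): . . 1 1 1 1 . . 2 2 2 2 . 3 3 3 3
Index 11: author = 2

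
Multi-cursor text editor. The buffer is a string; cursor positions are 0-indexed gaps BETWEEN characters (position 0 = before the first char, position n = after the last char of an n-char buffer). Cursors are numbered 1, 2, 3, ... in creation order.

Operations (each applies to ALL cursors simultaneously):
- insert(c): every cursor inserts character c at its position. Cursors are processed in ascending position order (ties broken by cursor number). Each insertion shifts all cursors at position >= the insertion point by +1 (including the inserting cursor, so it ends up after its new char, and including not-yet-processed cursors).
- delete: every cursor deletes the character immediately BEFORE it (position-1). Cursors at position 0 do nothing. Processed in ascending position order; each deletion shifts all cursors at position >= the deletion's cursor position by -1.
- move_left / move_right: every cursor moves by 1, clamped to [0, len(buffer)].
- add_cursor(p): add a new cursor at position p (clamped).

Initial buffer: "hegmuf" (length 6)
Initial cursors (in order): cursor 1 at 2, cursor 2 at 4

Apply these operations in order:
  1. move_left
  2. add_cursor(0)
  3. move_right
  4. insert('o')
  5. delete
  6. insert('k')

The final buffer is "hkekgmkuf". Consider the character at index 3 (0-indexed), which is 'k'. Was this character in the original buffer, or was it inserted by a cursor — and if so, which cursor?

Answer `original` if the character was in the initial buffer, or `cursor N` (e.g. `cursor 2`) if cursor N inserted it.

Answer: cursor 1

Derivation:
After op 1 (move_left): buffer="hegmuf" (len 6), cursors c1@1 c2@3, authorship ......
After op 2 (add_cursor(0)): buffer="hegmuf" (len 6), cursors c3@0 c1@1 c2@3, authorship ......
After op 3 (move_right): buffer="hegmuf" (len 6), cursors c3@1 c1@2 c2@4, authorship ......
After op 4 (insert('o')): buffer="hoeogmouf" (len 9), cursors c3@2 c1@4 c2@7, authorship .3.1..2..
After op 5 (delete): buffer="hegmuf" (len 6), cursors c3@1 c1@2 c2@4, authorship ......
After op 6 (insert('k')): buffer="hkekgmkuf" (len 9), cursors c3@2 c1@4 c2@7, authorship .3.1..2..
Authorship (.=original, N=cursor N): . 3 . 1 . . 2 . .
Index 3: author = 1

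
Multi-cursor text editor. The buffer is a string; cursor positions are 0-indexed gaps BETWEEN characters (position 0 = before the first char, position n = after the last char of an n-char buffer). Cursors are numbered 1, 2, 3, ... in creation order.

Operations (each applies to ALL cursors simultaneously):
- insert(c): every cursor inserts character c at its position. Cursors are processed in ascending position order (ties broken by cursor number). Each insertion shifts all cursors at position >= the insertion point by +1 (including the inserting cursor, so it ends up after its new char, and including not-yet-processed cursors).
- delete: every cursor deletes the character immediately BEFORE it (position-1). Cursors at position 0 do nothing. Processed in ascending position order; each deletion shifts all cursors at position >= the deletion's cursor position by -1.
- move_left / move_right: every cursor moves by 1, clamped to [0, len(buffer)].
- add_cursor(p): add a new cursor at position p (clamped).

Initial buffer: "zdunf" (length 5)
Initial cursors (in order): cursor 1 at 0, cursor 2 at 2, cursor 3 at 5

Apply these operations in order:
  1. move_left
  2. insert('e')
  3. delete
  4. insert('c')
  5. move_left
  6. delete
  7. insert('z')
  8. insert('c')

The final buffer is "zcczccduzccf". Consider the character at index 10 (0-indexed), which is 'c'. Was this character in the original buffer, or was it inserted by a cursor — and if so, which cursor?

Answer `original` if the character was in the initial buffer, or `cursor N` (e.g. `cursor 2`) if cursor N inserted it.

Answer: cursor 3

Derivation:
After op 1 (move_left): buffer="zdunf" (len 5), cursors c1@0 c2@1 c3@4, authorship .....
After op 2 (insert('e')): buffer="ezedunef" (len 8), cursors c1@1 c2@3 c3@7, authorship 1.2...3.
After op 3 (delete): buffer="zdunf" (len 5), cursors c1@0 c2@1 c3@4, authorship .....
After op 4 (insert('c')): buffer="czcduncf" (len 8), cursors c1@1 c2@3 c3@7, authorship 1.2...3.
After op 5 (move_left): buffer="czcduncf" (len 8), cursors c1@0 c2@2 c3@6, authorship 1.2...3.
After op 6 (delete): buffer="ccducf" (len 6), cursors c1@0 c2@1 c3@4, authorship 12..3.
After op 7 (insert('z')): buffer="zczcduzcf" (len 9), cursors c1@1 c2@3 c3@7, authorship 1122..33.
After op 8 (insert('c')): buffer="zcczccduzccf" (len 12), cursors c1@2 c2@5 c3@10, authorship 111222..333.
Authorship (.=original, N=cursor N): 1 1 1 2 2 2 . . 3 3 3 .
Index 10: author = 3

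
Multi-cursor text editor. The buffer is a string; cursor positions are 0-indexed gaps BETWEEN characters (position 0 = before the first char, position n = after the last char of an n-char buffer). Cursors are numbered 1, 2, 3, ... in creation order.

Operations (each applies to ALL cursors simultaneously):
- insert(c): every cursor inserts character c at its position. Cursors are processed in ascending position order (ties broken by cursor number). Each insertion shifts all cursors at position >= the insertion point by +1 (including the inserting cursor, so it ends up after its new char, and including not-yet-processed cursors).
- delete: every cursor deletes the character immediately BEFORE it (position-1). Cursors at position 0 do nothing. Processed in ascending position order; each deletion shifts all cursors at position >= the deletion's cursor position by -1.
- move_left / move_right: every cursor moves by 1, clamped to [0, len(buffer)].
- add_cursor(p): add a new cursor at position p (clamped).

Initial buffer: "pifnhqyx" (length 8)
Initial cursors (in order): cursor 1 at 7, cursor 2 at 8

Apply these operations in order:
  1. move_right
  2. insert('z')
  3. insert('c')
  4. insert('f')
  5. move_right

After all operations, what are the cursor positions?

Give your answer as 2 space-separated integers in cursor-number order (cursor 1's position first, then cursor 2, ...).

Answer: 14 14

Derivation:
After op 1 (move_right): buffer="pifnhqyx" (len 8), cursors c1@8 c2@8, authorship ........
After op 2 (insert('z')): buffer="pifnhqyxzz" (len 10), cursors c1@10 c2@10, authorship ........12
After op 3 (insert('c')): buffer="pifnhqyxzzcc" (len 12), cursors c1@12 c2@12, authorship ........1212
After op 4 (insert('f')): buffer="pifnhqyxzzccff" (len 14), cursors c1@14 c2@14, authorship ........121212
After op 5 (move_right): buffer="pifnhqyxzzccff" (len 14), cursors c1@14 c2@14, authorship ........121212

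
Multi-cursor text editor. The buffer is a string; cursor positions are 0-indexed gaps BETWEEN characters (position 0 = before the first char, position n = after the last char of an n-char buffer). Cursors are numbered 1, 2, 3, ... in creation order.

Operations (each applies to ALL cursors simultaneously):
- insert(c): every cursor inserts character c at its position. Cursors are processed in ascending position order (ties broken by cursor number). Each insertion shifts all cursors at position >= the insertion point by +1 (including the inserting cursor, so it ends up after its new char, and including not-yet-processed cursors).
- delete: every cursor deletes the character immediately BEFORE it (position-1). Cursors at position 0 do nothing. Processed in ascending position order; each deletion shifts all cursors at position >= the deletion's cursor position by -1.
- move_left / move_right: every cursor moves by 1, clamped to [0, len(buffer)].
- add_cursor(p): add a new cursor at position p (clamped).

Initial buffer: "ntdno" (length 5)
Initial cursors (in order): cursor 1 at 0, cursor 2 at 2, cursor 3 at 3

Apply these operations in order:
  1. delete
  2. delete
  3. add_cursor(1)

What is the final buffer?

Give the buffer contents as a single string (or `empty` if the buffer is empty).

After op 1 (delete): buffer="nno" (len 3), cursors c1@0 c2@1 c3@1, authorship ...
After op 2 (delete): buffer="no" (len 2), cursors c1@0 c2@0 c3@0, authorship ..
After op 3 (add_cursor(1)): buffer="no" (len 2), cursors c1@0 c2@0 c3@0 c4@1, authorship ..

Answer: no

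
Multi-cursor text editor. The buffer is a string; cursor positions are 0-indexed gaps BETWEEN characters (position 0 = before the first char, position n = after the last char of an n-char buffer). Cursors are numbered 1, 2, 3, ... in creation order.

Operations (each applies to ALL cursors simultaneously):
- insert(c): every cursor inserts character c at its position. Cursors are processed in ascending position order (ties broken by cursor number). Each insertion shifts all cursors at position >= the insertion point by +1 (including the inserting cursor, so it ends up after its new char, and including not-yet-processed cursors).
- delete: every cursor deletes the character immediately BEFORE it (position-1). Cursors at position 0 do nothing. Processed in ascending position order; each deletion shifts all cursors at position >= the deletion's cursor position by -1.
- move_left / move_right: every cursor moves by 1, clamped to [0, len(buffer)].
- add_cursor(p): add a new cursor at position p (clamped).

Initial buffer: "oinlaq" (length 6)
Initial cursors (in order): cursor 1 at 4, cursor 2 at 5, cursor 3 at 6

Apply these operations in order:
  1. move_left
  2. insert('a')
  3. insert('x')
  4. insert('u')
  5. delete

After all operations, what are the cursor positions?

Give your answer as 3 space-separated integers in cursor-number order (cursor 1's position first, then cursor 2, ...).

After op 1 (move_left): buffer="oinlaq" (len 6), cursors c1@3 c2@4 c3@5, authorship ......
After op 2 (insert('a')): buffer="oinalaaaq" (len 9), cursors c1@4 c2@6 c3@8, authorship ...1.2.3.
After op 3 (insert('x')): buffer="oinaxlaxaaxq" (len 12), cursors c1@5 c2@8 c3@11, authorship ...11.22.33.
After op 4 (insert('u')): buffer="oinaxulaxuaaxuq" (len 15), cursors c1@6 c2@10 c3@14, authorship ...111.222.333.
After op 5 (delete): buffer="oinaxlaxaaxq" (len 12), cursors c1@5 c2@8 c3@11, authorship ...11.22.33.

Answer: 5 8 11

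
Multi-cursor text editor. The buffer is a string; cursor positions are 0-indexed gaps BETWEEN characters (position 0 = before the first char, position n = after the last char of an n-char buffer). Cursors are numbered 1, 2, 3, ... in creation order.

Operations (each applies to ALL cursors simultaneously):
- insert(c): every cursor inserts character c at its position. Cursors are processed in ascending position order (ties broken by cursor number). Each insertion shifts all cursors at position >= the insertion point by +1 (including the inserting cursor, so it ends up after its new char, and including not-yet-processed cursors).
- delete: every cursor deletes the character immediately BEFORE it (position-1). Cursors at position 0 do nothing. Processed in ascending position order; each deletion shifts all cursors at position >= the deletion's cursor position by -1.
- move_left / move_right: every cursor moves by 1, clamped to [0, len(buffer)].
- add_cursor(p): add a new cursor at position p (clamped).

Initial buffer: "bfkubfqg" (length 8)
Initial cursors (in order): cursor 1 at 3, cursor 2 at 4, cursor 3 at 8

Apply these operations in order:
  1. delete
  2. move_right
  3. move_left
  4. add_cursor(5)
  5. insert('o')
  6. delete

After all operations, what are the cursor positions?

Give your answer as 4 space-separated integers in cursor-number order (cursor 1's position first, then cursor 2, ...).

Answer: 2 2 4 5

Derivation:
After op 1 (delete): buffer="bfbfq" (len 5), cursors c1@2 c2@2 c3@5, authorship .....
After op 2 (move_right): buffer="bfbfq" (len 5), cursors c1@3 c2@3 c3@5, authorship .....
After op 3 (move_left): buffer="bfbfq" (len 5), cursors c1@2 c2@2 c3@4, authorship .....
After op 4 (add_cursor(5)): buffer="bfbfq" (len 5), cursors c1@2 c2@2 c3@4 c4@5, authorship .....
After op 5 (insert('o')): buffer="bfoobfoqo" (len 9), cursors c1@4 c2@4 c3@7 c4@9, authorship ..12..3.4
After op 6 (delete): buffer="bfbfq" (len 5), cursors c1@2 c2@2 c3@4 c4@5, authorship .....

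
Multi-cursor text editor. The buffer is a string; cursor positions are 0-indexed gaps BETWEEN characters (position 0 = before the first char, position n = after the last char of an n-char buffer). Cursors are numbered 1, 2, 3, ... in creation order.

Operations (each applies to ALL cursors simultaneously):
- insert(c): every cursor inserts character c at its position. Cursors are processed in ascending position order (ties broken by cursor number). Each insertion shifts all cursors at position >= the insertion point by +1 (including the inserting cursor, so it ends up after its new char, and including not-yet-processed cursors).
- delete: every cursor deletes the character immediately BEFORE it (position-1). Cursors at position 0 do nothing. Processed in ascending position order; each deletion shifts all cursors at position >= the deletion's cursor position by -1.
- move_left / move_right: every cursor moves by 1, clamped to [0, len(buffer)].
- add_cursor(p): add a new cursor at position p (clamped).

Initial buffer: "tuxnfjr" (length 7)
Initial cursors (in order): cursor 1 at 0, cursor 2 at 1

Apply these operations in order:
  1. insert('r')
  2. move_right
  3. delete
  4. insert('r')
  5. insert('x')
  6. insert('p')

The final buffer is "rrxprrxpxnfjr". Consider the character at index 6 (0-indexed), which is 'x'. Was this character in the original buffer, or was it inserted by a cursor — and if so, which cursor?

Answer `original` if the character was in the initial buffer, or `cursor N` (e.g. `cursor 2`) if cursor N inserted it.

Answer: cursor 2

Derivation:
After op 1 (insert('r')): buffer="rtruxnfjr" (len 9), cursors c1@1 c2@3, authorship 1.2......
After op 2 (move_right): buffer="rtruxnfjr" (len 9), cursors c1@2 c2@4, authorship 1.2......
After op 3 (delete): buffer="rrxnfjr" (len 7), cursors c1@1 c2@2, authorship 12.....
After op 4 (insert('r')): buffer="rrrrxnfjr" (len 9), cursors c1@2 c2@4, authorship 1122.....
After op 5 (insert('x')): buffer="rrxrrxxnfjr" (len 11), cursors c1@3 c2@6, authorship 111222.....
After op 6 (insert('p')): buffer="rrxprrxpxnfjr" (len 13), cursors c1@4 c2@8, authorship 11112222.....
Authorship (.=original, N=cursor N): 1 1 1 1 2 2 2 2 . . . . .
Index 6: author = 2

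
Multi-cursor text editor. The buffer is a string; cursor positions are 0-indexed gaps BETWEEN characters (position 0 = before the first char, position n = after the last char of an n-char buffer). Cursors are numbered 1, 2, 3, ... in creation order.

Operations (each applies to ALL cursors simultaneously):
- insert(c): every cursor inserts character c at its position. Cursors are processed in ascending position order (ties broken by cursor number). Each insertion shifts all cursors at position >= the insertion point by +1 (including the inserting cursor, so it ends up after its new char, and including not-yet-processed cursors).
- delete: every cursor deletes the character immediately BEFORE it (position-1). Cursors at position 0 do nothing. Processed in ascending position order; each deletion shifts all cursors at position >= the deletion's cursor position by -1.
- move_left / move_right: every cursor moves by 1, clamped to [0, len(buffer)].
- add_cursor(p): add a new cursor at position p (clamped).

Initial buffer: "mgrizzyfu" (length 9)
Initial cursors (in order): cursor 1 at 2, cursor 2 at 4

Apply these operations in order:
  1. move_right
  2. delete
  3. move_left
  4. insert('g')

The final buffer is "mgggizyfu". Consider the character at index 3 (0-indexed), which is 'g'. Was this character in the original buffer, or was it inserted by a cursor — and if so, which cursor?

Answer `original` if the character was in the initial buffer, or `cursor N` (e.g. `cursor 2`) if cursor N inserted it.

After op 1 (move_right): buffer="mgrizzyfu" (len 9), cursors c1@3 c2@5, authorship .........
After op 2 (delete): buffer="mgizyfu" (len 7), cursors c1@2 c2@3, authorship .......
After op 3 (move_left): buffer="mgizyfu" (len 7), cursors c1@1 c2@2, authorship .......
After op 4 (insert('g')): buffer="mgggizyfu" (len 9), cursors c1@2 c2@4, authorship .1.2.....
Authorship (.=original, N=cursor N): . 1 . 2 . . . . .
Index 3: author = 2

Answer: cursor 2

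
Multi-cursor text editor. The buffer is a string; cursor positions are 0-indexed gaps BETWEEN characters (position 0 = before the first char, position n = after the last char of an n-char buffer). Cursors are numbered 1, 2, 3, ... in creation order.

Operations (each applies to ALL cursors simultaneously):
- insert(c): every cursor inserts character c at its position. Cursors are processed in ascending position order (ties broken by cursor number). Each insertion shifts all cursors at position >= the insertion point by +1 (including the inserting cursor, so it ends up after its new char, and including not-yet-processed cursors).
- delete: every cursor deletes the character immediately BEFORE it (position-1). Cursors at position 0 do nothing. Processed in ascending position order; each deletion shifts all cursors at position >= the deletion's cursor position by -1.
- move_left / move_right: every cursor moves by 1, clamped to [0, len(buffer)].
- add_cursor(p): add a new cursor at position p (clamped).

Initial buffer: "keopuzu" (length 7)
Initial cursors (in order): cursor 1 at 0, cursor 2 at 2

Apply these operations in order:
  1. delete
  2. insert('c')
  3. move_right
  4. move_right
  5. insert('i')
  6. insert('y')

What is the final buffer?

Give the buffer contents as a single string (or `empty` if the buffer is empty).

After op 1 (delete): buffer="kopuzu" (len 6), cursors c1@0 c2@1, authorship ......
After op 2 (insert('c')): buffer="ckcopuzu" (len 8), cursors c1@1 c2@3, authorship 1.2.....
After op 3 (move_right): buffer="ckcopuzu" (len 8), cursors c1@2 c2@4, authorship 1.2.....
After op 4 (move_right): buffer="ckcopuzu" (len 8), cursors c1@3 c2@5, authorship 1.2.....
After op 5 (insert('i')): buffer="ckciopiuzu" (len 10), cursors c1@4 c2@7, authorship 1.21..2...
After op 6 (insert('y')): buffer="ckciyopiyuzu" (len 12), cursors c1@5 c2@9, authorship 1.211..22...

Answer: ckciyopiyuzu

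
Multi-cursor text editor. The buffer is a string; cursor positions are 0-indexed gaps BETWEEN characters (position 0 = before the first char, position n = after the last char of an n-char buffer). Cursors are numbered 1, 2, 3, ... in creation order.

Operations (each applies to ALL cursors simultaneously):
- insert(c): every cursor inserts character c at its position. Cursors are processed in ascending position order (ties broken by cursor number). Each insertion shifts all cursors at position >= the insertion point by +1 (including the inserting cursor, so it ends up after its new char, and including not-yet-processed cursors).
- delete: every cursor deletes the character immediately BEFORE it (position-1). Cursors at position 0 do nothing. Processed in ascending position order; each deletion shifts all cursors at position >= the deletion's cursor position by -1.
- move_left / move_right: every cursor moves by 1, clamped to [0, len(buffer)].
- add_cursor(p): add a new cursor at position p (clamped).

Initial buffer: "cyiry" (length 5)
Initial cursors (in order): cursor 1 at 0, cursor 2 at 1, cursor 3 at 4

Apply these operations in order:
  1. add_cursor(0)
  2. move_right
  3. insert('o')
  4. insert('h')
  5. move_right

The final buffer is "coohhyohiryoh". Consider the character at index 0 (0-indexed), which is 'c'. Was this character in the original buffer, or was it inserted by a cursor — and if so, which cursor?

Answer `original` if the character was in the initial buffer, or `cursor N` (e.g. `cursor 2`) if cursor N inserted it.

Answer: original

Derivation:
After op 1 (add_cursor(0)): buffer="cyiry" (len 5), cursors c1@0 c4@0 c2@1 c3@4, authorship .....
After op 2 (move_right): buffer="cyiry" (len 5), cursors c1@1 c4@1 c2@2 c3@5, authorship .....
After op 3 (insert('o')): buffer="cooyoiryo" (len 9), cursors c1@3 c4@3 c2@5 c3@9, authorship .14.2...3
After op 4 (insert('h')): buffer="coohhyohiryoh" (len 13), cursors c1@5 c4@5 c2@8 c3@13, authorship .1414.22...33
After op 5 (move_right): buffer="coohhyohiryoh" (len 13), cursors c1@6 c4@6 c2@9 c3@13, authorship .1414.22...33
Authorship (.=original, N=cursor N): . 1 4 1 4 . 2 2 . . . 3 3
Index 0: author = original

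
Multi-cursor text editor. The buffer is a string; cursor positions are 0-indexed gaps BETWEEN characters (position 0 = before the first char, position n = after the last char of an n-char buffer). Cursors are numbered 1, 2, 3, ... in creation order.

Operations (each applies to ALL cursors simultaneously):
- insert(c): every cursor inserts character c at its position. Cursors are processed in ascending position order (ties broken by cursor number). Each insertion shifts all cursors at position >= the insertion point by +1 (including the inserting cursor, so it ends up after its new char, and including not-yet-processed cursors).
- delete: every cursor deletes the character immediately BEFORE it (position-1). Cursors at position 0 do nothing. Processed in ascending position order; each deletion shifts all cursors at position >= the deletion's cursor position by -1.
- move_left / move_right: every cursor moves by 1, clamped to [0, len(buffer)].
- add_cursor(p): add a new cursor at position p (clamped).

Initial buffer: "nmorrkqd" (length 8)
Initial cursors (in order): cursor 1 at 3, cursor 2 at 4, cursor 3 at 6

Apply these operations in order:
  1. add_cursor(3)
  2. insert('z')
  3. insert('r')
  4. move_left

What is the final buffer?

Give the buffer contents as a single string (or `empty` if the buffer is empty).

Answer: nmozzrrrzrrkzrqd

Derivation:
After op 1 (add_cursor(3)): buffer="nmorrkqd" (len 8), cursors c1@3 c4@3 c2@4 c3@6, authorship ........
After op 2 (insert('z')): buffer="nmozzrzrkzqd" (len 12), cursors c1@5 c4@5 c2@7 c3@10, authorship ...14.2..3..
After op 3 (insert('r')): buffer="nmozzrrrzrrkzrqd" (len 16), cursors c1@7 c4@7 c2@10 c3@14, authorship ...1414.22..33..
After op 4 (move_left): buffer="nmozzrrrzrrkzrqd" (len 16), cursors c1@6 c4@6 c2@9 c3@13, authorship ...1414.22..33..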